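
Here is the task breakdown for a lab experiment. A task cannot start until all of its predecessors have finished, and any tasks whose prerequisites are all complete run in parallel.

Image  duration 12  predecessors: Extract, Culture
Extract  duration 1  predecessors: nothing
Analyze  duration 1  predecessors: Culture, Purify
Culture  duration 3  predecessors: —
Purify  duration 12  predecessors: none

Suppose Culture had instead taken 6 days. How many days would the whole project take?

18

The binding path is Culture→Image = 3+12 = 15; finish at 15 days.
Culture lies on that path, so at 6 days the path becomes 18 days.
That remains the longest chain; total 18 days.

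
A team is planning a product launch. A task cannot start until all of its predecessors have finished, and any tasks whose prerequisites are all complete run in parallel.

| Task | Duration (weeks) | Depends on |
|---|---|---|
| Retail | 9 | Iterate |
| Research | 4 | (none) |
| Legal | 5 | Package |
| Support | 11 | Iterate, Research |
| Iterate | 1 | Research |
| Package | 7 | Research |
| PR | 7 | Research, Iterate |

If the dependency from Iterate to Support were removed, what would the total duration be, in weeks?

With the dependency in place, Research→Iterate→Support = 4+1+11 = 16 sets the finish at 16 weeks.
Without Iterate→Support, Support's earliest start moves from 5 to 4.
New critical path: Research→Package→Legal = 4+7+5 = 16 ⇒ 16 weeks.

16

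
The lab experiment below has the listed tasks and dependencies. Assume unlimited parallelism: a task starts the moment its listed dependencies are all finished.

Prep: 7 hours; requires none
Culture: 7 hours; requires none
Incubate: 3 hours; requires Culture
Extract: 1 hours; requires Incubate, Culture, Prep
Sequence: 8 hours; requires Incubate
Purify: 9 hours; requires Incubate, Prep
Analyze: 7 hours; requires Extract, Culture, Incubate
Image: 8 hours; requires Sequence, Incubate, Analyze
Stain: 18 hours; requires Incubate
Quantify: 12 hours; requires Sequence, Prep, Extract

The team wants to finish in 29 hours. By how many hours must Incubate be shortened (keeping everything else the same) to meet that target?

Current finish: 30 hours; target: 29.
Incubate is on every critical path, so each hour cut from Incubate cuts the finish by one (this holds down to a finish of 28).
Need 30 − 29 = 1 hour off Incubate → Incubate becomes 2 hours, finish becomes 29.

1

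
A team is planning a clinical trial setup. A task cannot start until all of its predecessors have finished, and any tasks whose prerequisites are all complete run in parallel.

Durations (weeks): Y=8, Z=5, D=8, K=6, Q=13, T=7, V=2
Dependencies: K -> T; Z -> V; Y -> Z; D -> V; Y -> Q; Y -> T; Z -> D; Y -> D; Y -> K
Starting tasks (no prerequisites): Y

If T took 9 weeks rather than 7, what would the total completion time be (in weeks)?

23

Baseline: Y→Z→D→V = 8+5+8+2 = 23 → 23 weeks.
T is off the critical path — its longest chain is 21 weeks, giving 2 of slack.
The critical path is still Y→Z→D→V; finish is now 23 weeks.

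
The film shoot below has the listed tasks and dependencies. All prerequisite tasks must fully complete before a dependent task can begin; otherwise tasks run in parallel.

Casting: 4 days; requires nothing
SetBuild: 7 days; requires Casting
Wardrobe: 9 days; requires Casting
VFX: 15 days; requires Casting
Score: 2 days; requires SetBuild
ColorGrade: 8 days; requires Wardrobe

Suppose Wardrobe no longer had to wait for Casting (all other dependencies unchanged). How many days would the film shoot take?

Original critical path: Casting→Wardrobe→ColorGrade = 4+9+8 = 21 ⇒ 21 days.
Without Casting→Wardrobe, Wardrobe's earliest start moves from 4 to 0.
New critical path: Casting→VFX = 4+15 = 19 ⇒ 19 days.

19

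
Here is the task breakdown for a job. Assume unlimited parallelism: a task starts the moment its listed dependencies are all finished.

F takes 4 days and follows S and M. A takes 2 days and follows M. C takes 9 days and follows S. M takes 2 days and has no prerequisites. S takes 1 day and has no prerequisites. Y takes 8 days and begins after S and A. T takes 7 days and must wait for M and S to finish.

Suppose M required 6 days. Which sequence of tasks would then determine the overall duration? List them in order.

The binding path is M→A→Y = 2+2+8 = 12; finish at 12 days.
Since M is critical, the +4 change carries straight to that chain (now 16 days).
That remains the longest chain; total 16 days.

M, A, Y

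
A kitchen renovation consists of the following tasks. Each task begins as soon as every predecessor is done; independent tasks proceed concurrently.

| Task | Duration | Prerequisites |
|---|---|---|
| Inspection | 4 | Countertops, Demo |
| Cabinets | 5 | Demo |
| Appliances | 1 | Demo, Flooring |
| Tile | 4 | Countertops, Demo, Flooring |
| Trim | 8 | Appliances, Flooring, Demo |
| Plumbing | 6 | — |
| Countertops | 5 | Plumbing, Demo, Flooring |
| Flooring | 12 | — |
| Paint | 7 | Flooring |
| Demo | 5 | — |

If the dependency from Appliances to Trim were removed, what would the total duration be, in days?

21

Before: longest chain Flooring→Countertops→Tile = 12+5+4 = 21, finish 21.
Without Appliances→Trim, Trim's earliest start moves from 13 to 12.
After: Flooring→Countertops→Tile = 12+5+4 = 21 → 21 days.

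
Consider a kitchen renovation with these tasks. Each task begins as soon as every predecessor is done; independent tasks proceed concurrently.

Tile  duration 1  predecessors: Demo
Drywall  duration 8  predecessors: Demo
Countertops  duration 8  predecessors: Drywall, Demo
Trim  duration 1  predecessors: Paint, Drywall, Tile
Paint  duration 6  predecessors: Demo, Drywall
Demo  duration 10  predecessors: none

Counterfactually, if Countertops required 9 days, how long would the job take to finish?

The binding path is Demo→Drywall→Countertops = 10+8+8 = 26; finish at 26 days.
Countertops is on the critical path; changing it to 9 makes that path 27 days.
The critical path is still Demo→Drywall→Countertops; finish is now 27 days.

27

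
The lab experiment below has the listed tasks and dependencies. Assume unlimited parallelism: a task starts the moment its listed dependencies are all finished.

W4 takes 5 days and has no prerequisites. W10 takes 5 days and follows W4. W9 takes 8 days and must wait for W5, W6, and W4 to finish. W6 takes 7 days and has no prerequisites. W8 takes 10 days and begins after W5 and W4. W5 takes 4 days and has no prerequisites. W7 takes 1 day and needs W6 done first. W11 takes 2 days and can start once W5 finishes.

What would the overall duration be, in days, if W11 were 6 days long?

15

Baseline: W4→W8 = 5+10 = 15 → 15 days.
W11 has 9 days of float (longest path through it is 6).
That remains the longest chain; total 15 days.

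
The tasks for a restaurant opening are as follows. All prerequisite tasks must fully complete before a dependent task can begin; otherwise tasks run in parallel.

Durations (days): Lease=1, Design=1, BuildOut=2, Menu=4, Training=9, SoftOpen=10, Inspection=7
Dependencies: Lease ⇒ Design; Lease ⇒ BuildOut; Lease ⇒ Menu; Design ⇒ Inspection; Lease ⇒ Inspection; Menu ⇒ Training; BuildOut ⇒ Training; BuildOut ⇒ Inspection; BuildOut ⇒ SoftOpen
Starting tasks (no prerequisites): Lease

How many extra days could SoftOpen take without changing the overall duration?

1

Critical path: Lease→Menu→Training = 1+4+9 = 14, so the finish is 14 days.
SoftOpen finishes as early as 13 and must finish by 14.
Slack of SoftOpen = 4 − 3 = 1 day.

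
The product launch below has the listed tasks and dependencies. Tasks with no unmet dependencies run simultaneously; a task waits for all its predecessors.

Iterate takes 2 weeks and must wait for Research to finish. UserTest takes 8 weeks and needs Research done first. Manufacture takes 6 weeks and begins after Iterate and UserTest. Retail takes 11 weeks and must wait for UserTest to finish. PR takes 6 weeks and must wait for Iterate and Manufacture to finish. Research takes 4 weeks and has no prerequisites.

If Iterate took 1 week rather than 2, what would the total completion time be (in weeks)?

Actual critical path: Research→UserTest→Manufacture→PR = 4+8+6+6 = 24 ⇒ 24 weeks.
The longest path through Iterate is only 18 weeks, so Iterate has float 6.
That remains the longest chain; total 24 weeks.

24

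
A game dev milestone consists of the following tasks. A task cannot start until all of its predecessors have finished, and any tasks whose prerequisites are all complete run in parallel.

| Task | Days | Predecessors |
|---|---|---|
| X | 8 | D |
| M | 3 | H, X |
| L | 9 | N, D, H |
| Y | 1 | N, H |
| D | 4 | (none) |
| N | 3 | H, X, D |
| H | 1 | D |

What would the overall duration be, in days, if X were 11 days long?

Baseline: D→X→N→L = 4+8+3+9 = 24 → 24 days.
X is on the critical path; changing it to 11 makes that path 27 days.
The critical path is still D→X→N→L; finish is now 27 days.

27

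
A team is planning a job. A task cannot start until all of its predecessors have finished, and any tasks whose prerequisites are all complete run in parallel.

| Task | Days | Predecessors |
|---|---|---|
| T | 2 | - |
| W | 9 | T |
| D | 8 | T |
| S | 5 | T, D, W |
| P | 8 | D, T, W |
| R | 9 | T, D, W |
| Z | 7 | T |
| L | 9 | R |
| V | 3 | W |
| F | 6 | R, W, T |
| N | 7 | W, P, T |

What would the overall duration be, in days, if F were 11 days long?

31

Critical path before the change: T→W→R→L = 2+9+9+9 = 29 giving 29 days.
The longest path through F is only 26 days, so F has float 3.
New critical path: T→W→R→F = 2+9+9+11 = 31 ⇒ 31 days.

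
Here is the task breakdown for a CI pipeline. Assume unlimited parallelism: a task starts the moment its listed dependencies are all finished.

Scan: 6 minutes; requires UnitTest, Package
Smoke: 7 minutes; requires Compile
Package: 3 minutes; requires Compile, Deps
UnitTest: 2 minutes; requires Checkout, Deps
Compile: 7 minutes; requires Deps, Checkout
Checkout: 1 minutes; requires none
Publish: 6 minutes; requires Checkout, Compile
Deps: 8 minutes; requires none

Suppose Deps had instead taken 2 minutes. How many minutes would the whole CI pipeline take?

18

Actual critical path: Deps→Compile→Package→Scan = 8+7+3+6 = 24 ⇒ 24 minutes.
Deps is on the critical path; changing it to 2 makes that path 18 minutes.
That remains the longest chain; total 18 minutes.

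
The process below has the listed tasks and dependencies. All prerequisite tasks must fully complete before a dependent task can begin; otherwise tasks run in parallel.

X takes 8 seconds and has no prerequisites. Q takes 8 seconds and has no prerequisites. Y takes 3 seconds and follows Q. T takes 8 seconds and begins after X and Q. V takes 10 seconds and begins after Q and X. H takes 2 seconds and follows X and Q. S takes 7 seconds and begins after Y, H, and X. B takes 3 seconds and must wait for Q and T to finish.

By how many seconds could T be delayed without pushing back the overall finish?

0

The longest chain is X→T→B = 8+8+3 = 19; overall finish 19 seconds.
T finishes as early as 16 and must finish by 16.
Slack of T = 8 − 8 = 0 seconds.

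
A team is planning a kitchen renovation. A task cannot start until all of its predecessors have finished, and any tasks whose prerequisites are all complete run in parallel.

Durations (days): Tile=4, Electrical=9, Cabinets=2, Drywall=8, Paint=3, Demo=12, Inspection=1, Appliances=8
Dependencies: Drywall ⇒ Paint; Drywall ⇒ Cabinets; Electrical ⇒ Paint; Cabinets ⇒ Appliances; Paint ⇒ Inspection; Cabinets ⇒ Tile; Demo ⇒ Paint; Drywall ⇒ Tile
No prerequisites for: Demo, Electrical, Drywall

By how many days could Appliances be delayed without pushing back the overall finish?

0

The longest chain is Drywall→Cabinets→Appliances = 8+2+8 = 18; overall finish 18 days.
Longest path through Appliances: 18 days (earliest finish 18, latest finish 18).
Slack of Appliances = 10 − 10 = 0 days.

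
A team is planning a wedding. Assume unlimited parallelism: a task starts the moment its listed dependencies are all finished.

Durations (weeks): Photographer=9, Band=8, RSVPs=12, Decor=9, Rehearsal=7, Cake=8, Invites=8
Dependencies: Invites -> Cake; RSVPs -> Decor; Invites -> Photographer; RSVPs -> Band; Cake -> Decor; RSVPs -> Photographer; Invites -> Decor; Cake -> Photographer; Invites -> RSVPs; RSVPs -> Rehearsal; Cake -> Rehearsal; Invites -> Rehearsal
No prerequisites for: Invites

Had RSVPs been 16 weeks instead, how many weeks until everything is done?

33

Actual critical path: Invites→RSVPs→Photographer = 8+12+9 = 29 ⇒ 29 weeks.
RSVPs lies on that path, so at 16 weeks the path becomes 33 weeks.
No other chain overtakes it, so the finish is 33 weeks.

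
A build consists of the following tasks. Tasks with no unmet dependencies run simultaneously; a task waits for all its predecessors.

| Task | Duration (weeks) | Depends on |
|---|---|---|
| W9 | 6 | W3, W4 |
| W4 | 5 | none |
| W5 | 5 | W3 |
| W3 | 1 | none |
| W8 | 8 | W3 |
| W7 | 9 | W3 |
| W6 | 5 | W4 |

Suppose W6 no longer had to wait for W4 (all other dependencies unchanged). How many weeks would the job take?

11

Before: longest chain W4→W9 = 5+6 = 11, finish 11.
Without W4→W6, W6's earliest start moves from 5 to 0.
The longest chain is now W4→W9 = 5+6 = 11, so the job takes 11 weeks.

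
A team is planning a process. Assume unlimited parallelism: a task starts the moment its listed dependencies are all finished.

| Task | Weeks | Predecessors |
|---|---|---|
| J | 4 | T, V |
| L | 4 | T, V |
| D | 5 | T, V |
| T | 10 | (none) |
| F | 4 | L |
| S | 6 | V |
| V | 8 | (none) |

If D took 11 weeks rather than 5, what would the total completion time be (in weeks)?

21

The binding path is T→L→F = 10+4+4 = 18; finish at 18 weeks.
The longest path through D is only 15 weeks, so D has float 3.
Now T→D = 10+11 = 21 is longest, so the finish becomes 21 weeks.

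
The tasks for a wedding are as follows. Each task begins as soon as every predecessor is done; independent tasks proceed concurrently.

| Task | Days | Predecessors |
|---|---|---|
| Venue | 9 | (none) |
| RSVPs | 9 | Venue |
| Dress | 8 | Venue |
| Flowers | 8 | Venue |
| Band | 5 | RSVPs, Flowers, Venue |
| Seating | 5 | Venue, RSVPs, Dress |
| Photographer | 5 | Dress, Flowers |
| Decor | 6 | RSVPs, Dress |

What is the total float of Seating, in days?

1

Critical path: Venue→RSVPs→Decor = 9+9+6 = 24, so the finish is 24 days.
The longest chain containing Seating totals 23 days.
Float = 24 − 23 = 1.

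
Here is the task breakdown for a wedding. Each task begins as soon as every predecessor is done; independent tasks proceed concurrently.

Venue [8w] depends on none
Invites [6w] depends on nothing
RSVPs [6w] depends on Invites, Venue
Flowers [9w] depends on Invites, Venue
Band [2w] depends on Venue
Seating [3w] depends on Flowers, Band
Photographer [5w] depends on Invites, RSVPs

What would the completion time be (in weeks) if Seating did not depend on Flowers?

Original critical path: Venue→Flowers→Seating = 8+9+3 = 20 ⇒ 20 weeks.
Without Flowers→Seating, Seating's earliest start moves from 17 to 10.
After: Venue→RSVPs→Photographer = 8+6+5 = 19 → 19 weeks.

19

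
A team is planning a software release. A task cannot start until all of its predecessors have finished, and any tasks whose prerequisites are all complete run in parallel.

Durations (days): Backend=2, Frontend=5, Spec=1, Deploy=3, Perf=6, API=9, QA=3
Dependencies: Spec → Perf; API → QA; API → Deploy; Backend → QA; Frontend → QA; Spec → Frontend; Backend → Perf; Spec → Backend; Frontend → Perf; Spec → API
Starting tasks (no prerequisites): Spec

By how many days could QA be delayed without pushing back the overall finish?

Critical path: Spec→API→Deploy = 1+9+3 = 13, so the finish is 13 days.
The longest chain containing QA totals 13 days.
Float = 13 − 13 = 0.

0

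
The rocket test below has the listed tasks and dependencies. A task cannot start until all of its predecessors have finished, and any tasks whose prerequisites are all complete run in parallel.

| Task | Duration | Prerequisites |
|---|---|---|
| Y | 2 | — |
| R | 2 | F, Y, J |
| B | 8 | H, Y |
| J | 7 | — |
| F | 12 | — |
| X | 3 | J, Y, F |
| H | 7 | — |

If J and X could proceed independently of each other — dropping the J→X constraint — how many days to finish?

Original critical path: H→B = 7+8 = 15 ⇒ 15 days.
Dropping J→X doesn't change X's earliest start (12); another predecessor still binds.
New critical path: H→B = 7+8 = 15 ⇒ 15 days.

15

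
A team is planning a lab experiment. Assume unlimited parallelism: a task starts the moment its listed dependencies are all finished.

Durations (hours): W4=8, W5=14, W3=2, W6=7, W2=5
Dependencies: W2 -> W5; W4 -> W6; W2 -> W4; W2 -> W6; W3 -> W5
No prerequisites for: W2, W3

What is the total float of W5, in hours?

1

W2→W4→W6 = 5+8+7 = 20 sets the makespan at 20 hours.
The longest chain containing W5 totals 19 hours.
Slack of W5 = 6 − 5 = 1 hour.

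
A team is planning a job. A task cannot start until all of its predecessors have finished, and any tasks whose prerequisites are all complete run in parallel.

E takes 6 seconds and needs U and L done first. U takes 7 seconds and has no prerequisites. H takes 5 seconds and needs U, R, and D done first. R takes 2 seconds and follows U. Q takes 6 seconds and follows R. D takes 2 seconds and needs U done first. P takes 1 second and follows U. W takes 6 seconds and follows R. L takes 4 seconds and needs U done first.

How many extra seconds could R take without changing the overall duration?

The longest chain is U→L→E = 7+4+6 = 17; overall finish 17 seconds.
R finishes as early as 9 and must finish by 11.
Slack of R = 9 − 7 = 2 seconds.

2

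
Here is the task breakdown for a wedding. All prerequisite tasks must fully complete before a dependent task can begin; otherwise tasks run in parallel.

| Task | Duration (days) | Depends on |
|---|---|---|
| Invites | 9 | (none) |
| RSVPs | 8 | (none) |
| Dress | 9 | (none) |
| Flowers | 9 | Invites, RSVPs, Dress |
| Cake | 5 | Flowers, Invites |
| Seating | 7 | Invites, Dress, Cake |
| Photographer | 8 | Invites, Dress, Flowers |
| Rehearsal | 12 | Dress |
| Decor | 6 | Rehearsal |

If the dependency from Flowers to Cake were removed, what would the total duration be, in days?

Original critical path: Invites→Flowers→Cake→Seating = 9+9+5+7 = 30 ⇒ 30 days.
Without Flowers→Cake, Cake's earliest start moves from 18 to 9.
The longest chain is now Dress→Rehearsal→Decor = 9+12+6 = 27, so the job takes 27 days.

27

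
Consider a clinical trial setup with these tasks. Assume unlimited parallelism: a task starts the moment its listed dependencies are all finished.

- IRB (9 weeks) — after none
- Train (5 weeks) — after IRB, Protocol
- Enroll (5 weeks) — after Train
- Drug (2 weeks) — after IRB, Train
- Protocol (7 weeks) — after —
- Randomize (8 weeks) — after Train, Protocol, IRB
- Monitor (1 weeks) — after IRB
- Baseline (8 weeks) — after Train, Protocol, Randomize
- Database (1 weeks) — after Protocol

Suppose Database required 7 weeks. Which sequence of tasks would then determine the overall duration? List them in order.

IRB, Train, Randomize, Baseline

Baseline: IRB→Train→Randomize→Baseline = 9+5+8+8 = 30 → 30 weeks.
Database is off the critical path — its longest chain is 8 weeks, giving 22 of slack.
That remains the longest chain; total 30 weeks.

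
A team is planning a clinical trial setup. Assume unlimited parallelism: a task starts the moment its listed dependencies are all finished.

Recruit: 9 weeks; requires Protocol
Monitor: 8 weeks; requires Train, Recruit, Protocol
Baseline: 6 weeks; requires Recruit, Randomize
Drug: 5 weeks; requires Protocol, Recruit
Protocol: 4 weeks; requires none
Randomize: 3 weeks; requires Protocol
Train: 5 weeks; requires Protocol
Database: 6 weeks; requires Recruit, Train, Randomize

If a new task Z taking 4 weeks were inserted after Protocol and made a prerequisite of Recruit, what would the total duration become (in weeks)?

Originally the plan takes 21 weeks.
With Z inserted, Recruit now waits for max(Protocol, Z).
New critical path: Protocol→Z→Recruit→Monitor = 4+4+9+8 = 25 ⇒ 25 weeks.

25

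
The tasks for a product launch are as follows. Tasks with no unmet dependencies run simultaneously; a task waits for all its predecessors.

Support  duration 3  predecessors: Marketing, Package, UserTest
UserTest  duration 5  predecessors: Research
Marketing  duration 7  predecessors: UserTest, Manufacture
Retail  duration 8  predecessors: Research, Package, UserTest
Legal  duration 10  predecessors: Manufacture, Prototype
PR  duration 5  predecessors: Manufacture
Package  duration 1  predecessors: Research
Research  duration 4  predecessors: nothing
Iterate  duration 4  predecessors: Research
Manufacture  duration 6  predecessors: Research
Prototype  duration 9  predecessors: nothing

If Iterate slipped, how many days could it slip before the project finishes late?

12

The longest chain is Research→Manufacture→Marketing→Support = 4+6+7+3 = 20; overall finish 20 days.
The longest chain containing Iterate totals 8 days.
So Iterate can slip 20 − 8 = 12 days.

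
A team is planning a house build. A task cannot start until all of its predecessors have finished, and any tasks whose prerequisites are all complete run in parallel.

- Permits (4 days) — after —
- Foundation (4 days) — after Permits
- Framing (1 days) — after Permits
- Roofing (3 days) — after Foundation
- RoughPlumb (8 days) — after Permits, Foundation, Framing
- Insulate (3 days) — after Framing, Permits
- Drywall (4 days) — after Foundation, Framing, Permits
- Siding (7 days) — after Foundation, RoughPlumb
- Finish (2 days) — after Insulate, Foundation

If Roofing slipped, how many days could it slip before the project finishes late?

Critical path: Permits→Foundation→RoughPlumb→Siding = 4+4+8+7 = 23, so the finish is 23 days.
Longest path through Roofing: 11 days (earliest finish 11, latest finish 23).
Float = 23 − 11 = 12.

12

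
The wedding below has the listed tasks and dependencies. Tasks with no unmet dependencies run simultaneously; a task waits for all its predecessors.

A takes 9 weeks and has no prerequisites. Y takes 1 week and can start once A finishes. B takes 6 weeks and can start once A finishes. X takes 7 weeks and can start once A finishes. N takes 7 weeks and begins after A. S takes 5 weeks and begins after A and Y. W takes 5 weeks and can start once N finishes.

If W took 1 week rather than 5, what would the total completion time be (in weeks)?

17

Critical path before the change: A→N→W = 9+7+5 = 21 giving 21 weeks.
W is on the critical path; changing it to 1 makes that path 17 weeks.
The critical path is still A→N→W; finish is now 17 weeks.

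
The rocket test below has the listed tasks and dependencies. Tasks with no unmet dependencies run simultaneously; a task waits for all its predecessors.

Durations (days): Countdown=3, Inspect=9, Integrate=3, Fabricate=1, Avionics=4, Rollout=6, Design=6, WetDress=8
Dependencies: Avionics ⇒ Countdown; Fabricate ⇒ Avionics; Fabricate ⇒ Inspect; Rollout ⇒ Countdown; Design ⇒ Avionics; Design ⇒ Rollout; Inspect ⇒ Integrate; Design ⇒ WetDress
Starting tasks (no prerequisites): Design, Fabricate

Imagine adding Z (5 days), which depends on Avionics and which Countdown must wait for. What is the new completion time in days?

Originally the job takes 15 days.
With Z inserted, Countdown now waits for max(Avionics, Rollout, Z).
New critical path: Design→Avionics→Z→Countdown = 6+4+5+3 = 18 ⇒ 18 days.

18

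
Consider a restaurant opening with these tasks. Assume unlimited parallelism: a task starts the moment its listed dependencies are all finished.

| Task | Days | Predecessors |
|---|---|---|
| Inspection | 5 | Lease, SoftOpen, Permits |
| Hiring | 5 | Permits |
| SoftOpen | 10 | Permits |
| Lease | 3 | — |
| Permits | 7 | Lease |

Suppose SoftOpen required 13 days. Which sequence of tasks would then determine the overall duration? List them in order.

Actual critical path: Lease→Permits→SoftOpen→Inspection = 3+7+10+5 = 25 ⇒ 25 days.
SoftOpen is on the critical path; changing it to 13 makes that path 28 days.
No other chain overtakes it, so the finish is 28 days.

Lease, Permits, SoftOpen, Inspection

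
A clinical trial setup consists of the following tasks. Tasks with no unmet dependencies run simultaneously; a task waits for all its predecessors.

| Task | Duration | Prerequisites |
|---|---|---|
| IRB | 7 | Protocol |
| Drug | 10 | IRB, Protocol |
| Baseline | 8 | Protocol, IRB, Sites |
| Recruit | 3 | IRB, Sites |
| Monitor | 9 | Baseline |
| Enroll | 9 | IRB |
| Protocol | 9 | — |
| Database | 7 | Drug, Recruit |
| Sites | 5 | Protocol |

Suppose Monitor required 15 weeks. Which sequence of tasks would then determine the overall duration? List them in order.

Protocol, IRB, Baseline, Monitor

Baseline: Protocol→IRB→Baseline→Monitor = 9+7+8+9 = 33 → 33 weeks.
Since Monitor is critical, the +6 change carries straight to that chain (now 39 weeks).
That remains the longest chain; total 39 weeks.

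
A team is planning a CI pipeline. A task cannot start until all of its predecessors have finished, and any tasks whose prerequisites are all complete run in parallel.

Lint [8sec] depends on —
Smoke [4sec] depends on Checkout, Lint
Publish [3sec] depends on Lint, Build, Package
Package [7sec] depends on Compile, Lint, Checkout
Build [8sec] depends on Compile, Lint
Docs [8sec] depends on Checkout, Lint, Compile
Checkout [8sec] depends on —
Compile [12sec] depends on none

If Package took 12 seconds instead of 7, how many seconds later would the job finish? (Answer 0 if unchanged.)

4

As given, the longest chain is Compile→Build→Publish = 12+8+3 = 23, so the finish is 23 seconds.
Package is off the critical path — its longest chain is 22 seconds, giving 1 of slack.
The binding chain switches to Compile→Package→Publish = 12+12+3 = 27; finish 27 seconds.
Change in finish: 27 − 23 = +4 seconds.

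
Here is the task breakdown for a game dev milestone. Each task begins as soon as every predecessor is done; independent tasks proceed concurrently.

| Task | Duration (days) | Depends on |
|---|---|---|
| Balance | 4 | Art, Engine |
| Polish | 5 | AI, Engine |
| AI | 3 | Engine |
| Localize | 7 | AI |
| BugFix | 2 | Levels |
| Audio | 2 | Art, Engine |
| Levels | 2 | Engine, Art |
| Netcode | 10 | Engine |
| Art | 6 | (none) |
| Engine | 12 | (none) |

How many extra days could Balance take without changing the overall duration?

6

Engine→AI→Localize = 12+3+7 = 22 sets the makespan at 22 days.
Balance finishes as early as 16 and must finish by 22.
Slack of Balance = 18 − 12 = 6 days.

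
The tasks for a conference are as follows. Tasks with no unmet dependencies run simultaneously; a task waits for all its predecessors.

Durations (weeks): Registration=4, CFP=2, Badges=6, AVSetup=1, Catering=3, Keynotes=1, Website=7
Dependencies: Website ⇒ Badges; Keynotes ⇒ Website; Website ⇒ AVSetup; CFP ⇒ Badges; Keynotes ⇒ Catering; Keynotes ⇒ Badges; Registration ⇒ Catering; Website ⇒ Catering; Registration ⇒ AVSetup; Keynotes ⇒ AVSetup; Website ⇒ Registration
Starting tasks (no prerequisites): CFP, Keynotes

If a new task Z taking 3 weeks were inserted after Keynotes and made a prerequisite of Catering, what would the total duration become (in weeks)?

15

Originally the schedule takes 15 weeks.
With Z inserted, Catering now waits for max(Registration, Website, Keynotes, Z).
New critical path: Keynotes→Website→Registration→Catering = 1+7+4+3 = 15 ⇒ 15 weeks.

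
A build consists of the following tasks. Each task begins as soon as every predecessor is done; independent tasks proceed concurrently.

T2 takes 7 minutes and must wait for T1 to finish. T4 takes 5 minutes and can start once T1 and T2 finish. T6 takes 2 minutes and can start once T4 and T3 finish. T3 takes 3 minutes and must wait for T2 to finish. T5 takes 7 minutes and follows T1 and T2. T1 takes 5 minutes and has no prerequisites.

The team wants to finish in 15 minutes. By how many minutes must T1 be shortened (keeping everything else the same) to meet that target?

Current finish: 19 minutes; target: 15.
T1 is on every critical path, so each minute cut from T1 cuts the finish by one (this holds down to a finish of 15).
Need 19 − 15 = 4 minutes off T1 → T1 becomes 1 minute, finish becomes 15.

4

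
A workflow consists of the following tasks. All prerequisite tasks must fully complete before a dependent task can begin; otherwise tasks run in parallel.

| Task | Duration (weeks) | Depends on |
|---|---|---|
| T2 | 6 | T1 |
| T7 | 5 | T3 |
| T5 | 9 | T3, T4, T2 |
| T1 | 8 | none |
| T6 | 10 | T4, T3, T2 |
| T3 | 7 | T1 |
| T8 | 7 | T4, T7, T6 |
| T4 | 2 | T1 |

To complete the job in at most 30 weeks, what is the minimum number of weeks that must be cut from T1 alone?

2

Current finish: 32 weeks; target: 30.
T1 is on every critical path, so each week cut from T1 cuts the finish by one (this holds down to a finish of 25).
Need 32 − 30 = 2 weeks off T1 → T1 becomes 6 weeks, finish becomes 30.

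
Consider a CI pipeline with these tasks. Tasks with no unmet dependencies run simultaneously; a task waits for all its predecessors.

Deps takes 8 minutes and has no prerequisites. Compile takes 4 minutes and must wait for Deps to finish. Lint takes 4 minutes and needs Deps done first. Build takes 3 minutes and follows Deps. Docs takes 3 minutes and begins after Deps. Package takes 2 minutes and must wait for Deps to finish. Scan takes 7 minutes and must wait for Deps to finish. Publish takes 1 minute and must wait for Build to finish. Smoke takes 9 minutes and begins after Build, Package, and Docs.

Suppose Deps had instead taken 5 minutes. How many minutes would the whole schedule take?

Critical path before the change: Deps→Build→Smoke = 8+3+9 = 20 giving 20 minutes.
Deps lies on that path, so at 5 minutes the path becomes 17 minutes.
The critical path is still Deps→Build→Smoke; finish is now 17 minutes.

17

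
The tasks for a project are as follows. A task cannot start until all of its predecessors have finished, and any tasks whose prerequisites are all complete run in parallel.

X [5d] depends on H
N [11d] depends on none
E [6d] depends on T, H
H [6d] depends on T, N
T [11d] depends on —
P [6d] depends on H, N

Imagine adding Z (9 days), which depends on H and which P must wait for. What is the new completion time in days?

Originally the project takes 23 days.
With Z inserted, P now waits for max(H, N, Z).
New critical path: N→H→Z→P = 11+6+9+6 = 32 ⇒ 32 days.

32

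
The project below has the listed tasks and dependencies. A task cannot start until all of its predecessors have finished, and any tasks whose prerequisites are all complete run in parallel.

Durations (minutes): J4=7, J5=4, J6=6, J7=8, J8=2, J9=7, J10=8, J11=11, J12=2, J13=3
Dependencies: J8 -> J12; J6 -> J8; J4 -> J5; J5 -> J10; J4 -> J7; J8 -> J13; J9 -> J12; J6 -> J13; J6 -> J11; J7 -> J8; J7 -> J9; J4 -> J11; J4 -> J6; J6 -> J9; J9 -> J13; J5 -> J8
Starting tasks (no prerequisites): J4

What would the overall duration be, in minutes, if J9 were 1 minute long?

24

Actual critical path: J4→J7→J9→J13 = 7+8+7+3 = 25 ⇒ 25 minutes.
Since J9 is critical, the -6 change carries straight to that chain (now 19 minutes).
Now J4→J6→J11 = 7+6+11 = 24 is longest, so the finish becomes 24 minutes.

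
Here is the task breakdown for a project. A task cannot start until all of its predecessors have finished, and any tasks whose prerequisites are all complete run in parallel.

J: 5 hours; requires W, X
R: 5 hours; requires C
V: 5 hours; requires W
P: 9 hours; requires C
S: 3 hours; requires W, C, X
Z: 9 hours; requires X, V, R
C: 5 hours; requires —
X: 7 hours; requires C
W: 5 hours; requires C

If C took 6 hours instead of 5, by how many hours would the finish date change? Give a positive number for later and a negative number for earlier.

Actual critical path: C→W→V→Z = 5+5+5+9 = 24 ⇒ 24 hours.
C lies on that path, so at 6 hours the path becomes 25 hours.
The critical path is still C→W→V→Z; finish is now 25 hours.
Change in finish: 25 − 24 = +1 hours.

1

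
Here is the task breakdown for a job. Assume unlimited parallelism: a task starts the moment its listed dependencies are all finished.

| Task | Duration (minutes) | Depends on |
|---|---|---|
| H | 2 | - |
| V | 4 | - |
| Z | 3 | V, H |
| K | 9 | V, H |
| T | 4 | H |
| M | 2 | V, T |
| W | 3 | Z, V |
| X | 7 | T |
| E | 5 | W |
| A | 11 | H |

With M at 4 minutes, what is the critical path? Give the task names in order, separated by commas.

V, Z, W, E

Actual critical path: V→Z→W→E = 4+3+3+5 = 15 ⇒ 15 minutes.
M has 7 minutes of float (longest path through it is 8).
No other chain overtakes it, so the finish is 15 minutes.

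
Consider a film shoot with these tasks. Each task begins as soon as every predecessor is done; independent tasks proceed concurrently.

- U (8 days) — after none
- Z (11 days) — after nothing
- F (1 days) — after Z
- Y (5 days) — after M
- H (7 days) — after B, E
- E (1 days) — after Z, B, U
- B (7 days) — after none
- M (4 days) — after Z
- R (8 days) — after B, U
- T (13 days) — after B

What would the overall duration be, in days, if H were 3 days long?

20

Baseline: B→T = 7+13 = 20 → 20 days.
H is off the critical path — its longest chain is 19 days, giving 1 of slack.
The critical path is still B→T; finish is now 20 days.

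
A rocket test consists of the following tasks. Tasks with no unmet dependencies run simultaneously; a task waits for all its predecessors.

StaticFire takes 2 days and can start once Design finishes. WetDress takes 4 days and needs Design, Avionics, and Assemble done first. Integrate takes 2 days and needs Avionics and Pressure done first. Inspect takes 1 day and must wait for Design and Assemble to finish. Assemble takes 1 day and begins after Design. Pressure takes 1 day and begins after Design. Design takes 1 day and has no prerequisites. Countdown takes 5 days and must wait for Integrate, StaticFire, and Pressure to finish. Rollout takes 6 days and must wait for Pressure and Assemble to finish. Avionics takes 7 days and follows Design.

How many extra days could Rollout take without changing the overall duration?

7

Critical path: Design→Avionics→Integrate→Countdown = 1+7+2+5 = 15, so the finish is 15 days.
Longest path through Rollout: 8 days (earliest finish 8, latest finish 15).
So Rollout can slip 15 − 8 = 7 days.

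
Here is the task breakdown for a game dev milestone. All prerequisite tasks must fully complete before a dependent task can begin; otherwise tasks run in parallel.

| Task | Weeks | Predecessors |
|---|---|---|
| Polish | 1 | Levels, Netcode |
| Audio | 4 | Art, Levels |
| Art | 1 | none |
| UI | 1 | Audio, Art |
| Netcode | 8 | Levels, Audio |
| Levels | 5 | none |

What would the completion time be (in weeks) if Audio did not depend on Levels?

Before: longest chain Levels→Audio→Netcode→Polish = 5+4+8+1 = 18, finish 18.
Without Levels→Audio, Audio's earliest start moves from 5 to 1.
The longest chain is now Art→Audio→Netcode→Polish = 1+4+8+1 = 14, so the plan takes 14 weeks.

14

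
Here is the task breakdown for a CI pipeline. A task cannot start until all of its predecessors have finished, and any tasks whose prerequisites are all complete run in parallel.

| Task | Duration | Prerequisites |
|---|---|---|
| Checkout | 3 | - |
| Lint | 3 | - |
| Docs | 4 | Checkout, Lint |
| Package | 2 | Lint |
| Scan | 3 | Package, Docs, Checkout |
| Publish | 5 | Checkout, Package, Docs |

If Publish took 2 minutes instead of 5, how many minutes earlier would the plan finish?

2

As given, the longest chain is Checkout→Docs→Publish = 3+4+5 = 12, so the finish is 12 minutes.
Since Publish is critical, the -3 change carries straight to that chain (now 9 minutes).
Now Checkout→Docs→Scan = 3+4+3 = 10 is longest, so the finish becomes 10 minutes.
Change in finish: 10 − 12 = -2 minutes.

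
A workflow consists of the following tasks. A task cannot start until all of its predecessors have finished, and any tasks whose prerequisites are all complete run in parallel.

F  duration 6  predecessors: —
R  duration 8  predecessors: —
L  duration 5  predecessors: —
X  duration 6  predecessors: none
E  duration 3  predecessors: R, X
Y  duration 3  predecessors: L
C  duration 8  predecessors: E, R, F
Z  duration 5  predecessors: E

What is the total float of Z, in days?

3

Critical path: R→E→C = 8+3+8 = 19, so the finish is 19 days.
The longest chain containing Z totals 16 days.
So Z can slip 19 − 16 = 3 days.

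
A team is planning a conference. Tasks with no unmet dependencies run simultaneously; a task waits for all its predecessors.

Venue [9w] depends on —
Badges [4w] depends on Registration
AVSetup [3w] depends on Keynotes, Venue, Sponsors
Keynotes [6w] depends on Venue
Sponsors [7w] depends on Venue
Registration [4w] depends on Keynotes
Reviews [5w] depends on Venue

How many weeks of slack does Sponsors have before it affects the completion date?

4

Critical path: Venue→Keynotes→Registration→Badges = 9+6+4+4 = 23, so the finish is 23 weeks.
Longest path through Sponsors: 19 weeks (earliest finish 16, latest finish 20).
Float = 23 − 19 = 4.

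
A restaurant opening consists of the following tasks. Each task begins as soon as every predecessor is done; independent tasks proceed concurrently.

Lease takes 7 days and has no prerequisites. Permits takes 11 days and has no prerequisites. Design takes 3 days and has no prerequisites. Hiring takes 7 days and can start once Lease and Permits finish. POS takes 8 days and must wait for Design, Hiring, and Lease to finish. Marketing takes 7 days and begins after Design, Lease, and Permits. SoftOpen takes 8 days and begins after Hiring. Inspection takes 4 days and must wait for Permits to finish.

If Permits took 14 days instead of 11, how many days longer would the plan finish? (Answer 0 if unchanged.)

Baseline: Permits→Hiring→POS = 11+7+8 = 26 → 26 days.
Permits lies on that path, so at 14 days the path becomes 29 days.
No other chain overtakes it, so the finish is 29 days.
Change in finish: 29 − 26 = +3 days.

3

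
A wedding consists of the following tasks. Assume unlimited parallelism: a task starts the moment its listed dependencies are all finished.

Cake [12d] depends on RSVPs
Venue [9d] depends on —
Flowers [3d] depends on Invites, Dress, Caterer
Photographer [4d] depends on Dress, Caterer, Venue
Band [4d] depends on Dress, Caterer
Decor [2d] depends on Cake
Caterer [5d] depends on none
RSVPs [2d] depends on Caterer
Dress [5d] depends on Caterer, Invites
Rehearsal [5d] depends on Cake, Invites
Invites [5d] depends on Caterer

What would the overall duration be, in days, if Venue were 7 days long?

Baseline: Caterer→RSVPs→Cake→Rehearsal = 5+2+12+5 = 24 → 24 days.
Venue is off the critical path — its longest chain is 13 days, giving 11 of slack.
No other chain overtakes it, so the finish is 24 days.

24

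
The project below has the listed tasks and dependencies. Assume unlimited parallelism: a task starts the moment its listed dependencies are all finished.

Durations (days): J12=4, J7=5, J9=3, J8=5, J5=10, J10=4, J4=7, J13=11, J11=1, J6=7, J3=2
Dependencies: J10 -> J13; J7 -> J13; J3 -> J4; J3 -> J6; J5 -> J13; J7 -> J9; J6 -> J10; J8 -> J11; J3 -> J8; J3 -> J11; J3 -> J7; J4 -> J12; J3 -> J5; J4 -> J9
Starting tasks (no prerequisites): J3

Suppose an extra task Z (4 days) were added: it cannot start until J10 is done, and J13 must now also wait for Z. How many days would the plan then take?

Originally the plan takes 24 days.
With Z inserted, J13 now waits for max(J7, J10, J5, Z).
New critical path: J3→J6→J10→Z→J13 = 2+7+4+4+11 = 28 ⇒ 28 days.

28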